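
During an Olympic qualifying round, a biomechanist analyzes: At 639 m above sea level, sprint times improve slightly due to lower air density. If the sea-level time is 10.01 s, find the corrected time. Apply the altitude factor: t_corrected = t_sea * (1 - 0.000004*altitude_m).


Correction factor = 1 - 0.000004 * 639 = 0.997444
t_corrected = t_sea * factor = 10.01 * 0.997444
t_corrected = 9.9844 s

9.9844 s


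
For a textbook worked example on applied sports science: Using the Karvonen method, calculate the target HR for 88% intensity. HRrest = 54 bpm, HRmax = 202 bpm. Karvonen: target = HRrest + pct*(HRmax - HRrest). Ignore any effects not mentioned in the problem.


Target = HRrest + pct*(HRmax - HRrest)
Heart rate reserve = HRmax - HRrest = 202 - 54 = 148 bpm
Fraction = 88% = 0.88
Target = 54 + 0.88 * 148
Target = 54 + 130.24 = 184.24 bpm

184.24 bpm


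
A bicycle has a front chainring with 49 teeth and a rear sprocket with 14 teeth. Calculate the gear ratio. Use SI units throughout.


GR = front_teeth / rear_teeth
GR = 49 / 14
GR = 3.5

3.5


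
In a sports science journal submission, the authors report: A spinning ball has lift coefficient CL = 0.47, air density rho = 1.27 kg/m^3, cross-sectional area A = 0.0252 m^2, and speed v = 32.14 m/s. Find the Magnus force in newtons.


FM = 0.5 * CL * rho * A * v^2
FM = 0.5 * 0.47 * 1.27 * 0.0252 * 32.14^2
v^2 = 1032.9796
FM = 0.5 * 0.47 * 1.27 * 0.0252 * 1032.9796 = 7.769 N

7.769 N


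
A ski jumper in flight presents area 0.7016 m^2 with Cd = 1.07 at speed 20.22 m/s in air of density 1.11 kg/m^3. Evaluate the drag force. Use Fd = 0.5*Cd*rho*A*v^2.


Fd = 0.5 * Cd * rho * A * v^2
Fd = 0.5 * 1.07 * 1.11 * 0.7016 * 20.22^2
v^2 = 408.8484
Fd = 0.5 * 1.07 * 1.11 * 0.7016 * 408.8484 = 170.3447 N

170.3447 N


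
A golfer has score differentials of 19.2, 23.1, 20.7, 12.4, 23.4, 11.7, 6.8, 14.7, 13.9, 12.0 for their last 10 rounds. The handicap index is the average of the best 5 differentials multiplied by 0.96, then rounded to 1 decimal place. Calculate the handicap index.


All differentials: 19.2, 23.1, 20.7, 12.4, 23.4, 11.7, 6.8, 14.7, 13.9, 12.0
Sorted: 6.8, 11.7, 12.0, 12.4, 13.9, 14.7, 19.2, 20.7, 23.1, 23.4
Best 5: 6.8, 11.7, 12.0, 12.4, 13.9
Average of best = 56.8 / 5 = 11.36
Raw index = 11.36 * 0.96 = 10.9056
Handicap index = round(10.9056, 1) = 10.9

10.9


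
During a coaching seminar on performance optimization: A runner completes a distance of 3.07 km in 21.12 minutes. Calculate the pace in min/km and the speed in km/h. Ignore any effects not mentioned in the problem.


Pace = time / distance = 21.12 min / 3.07 km = 6.8795 min/km
Speed = distance / time_in_hours = 3.07 / 0.352 hr
Speed = 8.7216 km/h

6.8795 min/km, 8.7216 km/h


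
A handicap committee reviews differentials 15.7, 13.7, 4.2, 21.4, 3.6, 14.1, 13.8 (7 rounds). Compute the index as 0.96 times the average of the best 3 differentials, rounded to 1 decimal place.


All differentials: 15.7, 13.7, 4.2, 21.4, 3.6, 14.1, 13.8
Sorted: 3.6, 4.2, 13.7, 13.8, 14.1, 15.7, 21.4
Best 3: 3.6, 4.2, 13.7
Average of best = 21.5 / 3 = 7.1667
Raw index = 7.1667 * 0.96 = 6.88
Handicap index = round(6.88, 1) = 6.9

6.9


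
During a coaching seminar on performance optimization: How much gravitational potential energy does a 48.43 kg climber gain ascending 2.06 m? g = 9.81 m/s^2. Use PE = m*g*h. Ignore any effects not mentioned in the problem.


PE = m * g * h
PE = 48.43 * 9.81 * 2.06
PE = 475.0983 * 2.06 = 978.7025 J

978.7025 J


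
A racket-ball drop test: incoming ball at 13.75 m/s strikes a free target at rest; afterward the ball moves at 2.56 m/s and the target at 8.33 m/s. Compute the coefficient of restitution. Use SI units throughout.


e = (v2_after - v1_after) / (v1_before - v2_before)
Numerator = 8.33 - 2.56 = 5.77
Denominator = 13.75 - 0 = 13.75
e = 5.77 / 13.75 = 0.4196

0.4196


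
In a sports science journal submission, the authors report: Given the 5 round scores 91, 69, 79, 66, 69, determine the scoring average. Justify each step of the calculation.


Average = sum / n
Sum = 374
Average = 374 / 5 = 74.8

74.8


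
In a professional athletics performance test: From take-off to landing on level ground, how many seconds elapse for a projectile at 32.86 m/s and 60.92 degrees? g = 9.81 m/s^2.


T = 2*v*sin(theta)/g
sin(theta) = sin(60.92 deg) = 0.8739
T = 2*32.86*0.8739 / 9.81
T = 57.4355 / 9.81 = 5.8548 s

5.8548 s


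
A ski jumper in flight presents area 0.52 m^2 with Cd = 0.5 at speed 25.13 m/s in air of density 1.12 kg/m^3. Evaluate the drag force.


Fd = 0.5 * Cd * rho * A * v^2
Fd = 0.5 * 0.5 * 1.12 * 0.52 * 25.13^2
v^2 = 631.5169
Fd = 0.5 * 0.5 * 1.12 * 0.52 * 631.5169 = 91.9489 N

91.9489 N


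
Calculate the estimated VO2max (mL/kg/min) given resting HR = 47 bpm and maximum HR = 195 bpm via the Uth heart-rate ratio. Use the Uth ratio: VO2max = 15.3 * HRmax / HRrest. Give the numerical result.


VO2max = 15.3 * HRmax / HRrest
VO2max = 15.3 * 195 / 47
VO2max = 2983.5 / 47 = 63.4787 mL/kg/min

63.4787 mL/kg/min


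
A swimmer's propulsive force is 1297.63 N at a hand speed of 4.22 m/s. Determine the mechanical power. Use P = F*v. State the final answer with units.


P = F * v
P = 1297.63 * 4.22
P = 5475.9986 W

5475.9986 W


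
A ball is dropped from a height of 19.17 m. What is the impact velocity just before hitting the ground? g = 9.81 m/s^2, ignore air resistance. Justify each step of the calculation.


v = sqrt(2 * g * h)
v = sqrt(2 * 9.81 * 19.17)
v = sqrt(376.1154) = 19.3937 m/s

19.3937 m/s


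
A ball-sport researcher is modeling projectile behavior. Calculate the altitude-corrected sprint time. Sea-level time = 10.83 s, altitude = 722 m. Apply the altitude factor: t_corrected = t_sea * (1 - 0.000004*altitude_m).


Correction factor = 1 - 0.000004 * 722 = 0.997112
t_corrected = t_sea * factor = 10.83 * 0.997112
t_corrected = 10.7987 s

10.7987 s


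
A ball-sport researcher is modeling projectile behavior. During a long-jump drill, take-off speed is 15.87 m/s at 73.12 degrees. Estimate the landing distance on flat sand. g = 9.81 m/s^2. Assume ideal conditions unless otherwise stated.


R = v^2 * sin(2*theta) / g
Convert angle to radians: theta = 73.12 deg = 1.2762 rad
sin(2*theta) = sin(2.5524) = 0.5557
R = 15.87^2 * 0.5557 / 9.81
R = 251.8569 * 0.5557 / 9.81 = 14.2672 m

14.2672 m


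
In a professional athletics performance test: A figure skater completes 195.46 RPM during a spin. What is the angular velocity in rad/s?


omega = RPM * 2 * pi / 60
omega = 195.46 * 2 * 3.14159 / 60
omega = 1228.1114 / 60 = 20.4685 rad/s

20.4685 rad/s


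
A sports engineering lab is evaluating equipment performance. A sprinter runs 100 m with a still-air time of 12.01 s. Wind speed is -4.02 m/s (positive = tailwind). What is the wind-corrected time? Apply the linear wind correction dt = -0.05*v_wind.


dt = -0.05 * v_wind = -0.05 * -4.02 = 0.201 s
t_corrected = t_still + dt = 12.01 + (0.201)
t_corrected = 12.211 s

12.211 s


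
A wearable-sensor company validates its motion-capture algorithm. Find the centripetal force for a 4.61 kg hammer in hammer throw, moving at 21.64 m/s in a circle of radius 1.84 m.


Fc = m * v^2 / r
v^2 = 21.64^2 = 468.2896
Fc = 4.61 * 468.2896 / 1.84
Fc = 2158.8151 / 1.84 = 1173.2691 N

1173.2691 N


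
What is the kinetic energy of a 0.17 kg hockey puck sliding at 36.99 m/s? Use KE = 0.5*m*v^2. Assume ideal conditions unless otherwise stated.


KE = 0.5 * m * v^2
KE = 0.5 * 0.17 * 36.99^2
KE = 0.5 * 0.17 * 1368.2601 = 116.3021 J

116.3021 J


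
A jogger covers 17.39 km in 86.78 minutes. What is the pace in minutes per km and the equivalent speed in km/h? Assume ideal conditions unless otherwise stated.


Pace = time / distance = 86.78 min / 17.39 km = 4.9902 min/km
Speed = distance / time_in_hours = 17.39 / 1.4463 hr
Speed = 12.0235 km/h

4.9902 min/km, 12.0235 km/h


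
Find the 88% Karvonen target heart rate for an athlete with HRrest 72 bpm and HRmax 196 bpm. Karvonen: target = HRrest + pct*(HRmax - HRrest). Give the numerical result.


Target = HRrest + pct*(HRmax - HRrest)
Heart rate reserve = HRmax - HRrest = 196 - 72 = 124 bpm
Fraction = 88% = 0.88
Target = 72 + 0.88 * 124
Target = 72 + 109.12 = 181.12 bpm

181.12 bpm


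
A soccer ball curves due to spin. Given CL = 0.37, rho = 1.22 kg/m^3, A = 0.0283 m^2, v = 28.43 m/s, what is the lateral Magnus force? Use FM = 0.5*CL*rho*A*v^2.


FM = 0.5 * CL * rho * A * v^2
FM = 0.5 * 0.37 * 1.22 * 0.0283 * 28.43^2
v^2 = 808.2649
FM = 0.5 * 0.37 * 1.22 * 0.0283 * 808.2649 = 5.1626 N

5.1626 N


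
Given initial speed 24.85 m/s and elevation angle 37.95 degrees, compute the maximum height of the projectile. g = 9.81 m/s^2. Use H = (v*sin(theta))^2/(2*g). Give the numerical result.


H = (v*sin(theta))^2 / (2*g)
vy = v*sin(theta) = 24.85 * sin(37.95 deg) = 15.2821 m/s
H = vy^2 / (2*g) = 233.5424 / (2*9.81)
H = 233.5424 / 19.62 = 11.9033 m

11.9033 m


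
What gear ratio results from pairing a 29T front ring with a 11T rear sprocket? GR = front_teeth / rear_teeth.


GR = front_teeth / rear_teeth
GR = 29 / 11
GR = 2.6364

2.6364


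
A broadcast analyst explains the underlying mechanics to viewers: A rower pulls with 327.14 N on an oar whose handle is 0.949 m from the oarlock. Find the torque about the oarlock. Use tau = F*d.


tau = F * d
tau = 327.14 * 0.949
tau = 310.4559 N*m

310.4559 N*m


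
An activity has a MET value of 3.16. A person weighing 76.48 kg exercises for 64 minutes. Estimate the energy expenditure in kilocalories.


kcal = MET * mass * time_hr
Convert time: 64 min = 1.0667 hr
kcal = 3.16 * 76.48 * 1.0667
kcal = 257.7886 kcal

257.7886 kcal


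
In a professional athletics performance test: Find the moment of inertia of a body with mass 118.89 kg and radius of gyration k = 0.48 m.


I = m * k^2
I = 118.89 * 0.48^2
I = 118.89 * 0.2304 = 27.3923 kg*m^2

27.3923 kg*m^2


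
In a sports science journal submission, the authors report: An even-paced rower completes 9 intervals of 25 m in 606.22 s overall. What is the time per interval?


Split time = total_time / n_laps = 606.22 / 9
Split time = 67.3578 s per lap

67.3578 s


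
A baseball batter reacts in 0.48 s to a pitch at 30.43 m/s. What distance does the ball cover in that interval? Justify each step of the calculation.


d = v * t
d = 30.43 * 0.48
d = 14.6064 m

14.6064 m


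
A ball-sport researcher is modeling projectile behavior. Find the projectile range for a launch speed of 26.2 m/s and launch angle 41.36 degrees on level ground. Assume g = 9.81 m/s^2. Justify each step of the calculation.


R = v^2 * sin(2*theta) / g
Convert angle to radians: theta = 41.36 deg = 0.7219 rad
sin(2*theta) = sin(1.4437) = 0.9919
R = 26.2^2 * 0.9919 / 9.81
R = 686.44 * 0.9919 / 9.81 = 69.4094 m

69.4094 m


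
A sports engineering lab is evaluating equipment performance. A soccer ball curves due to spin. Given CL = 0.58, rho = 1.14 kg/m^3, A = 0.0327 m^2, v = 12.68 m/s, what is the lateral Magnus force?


FM = 0.5 * CL * rho * A * v^2
FM = 0.5 * 0.58 * 1.14 * 0.0327 * 12.68^2
v^2 = 160.7824
FM = 0.5 * 0.58 * 1.14 * 0.0327 * 160.7824 = 1.7382 N

1.7382 N


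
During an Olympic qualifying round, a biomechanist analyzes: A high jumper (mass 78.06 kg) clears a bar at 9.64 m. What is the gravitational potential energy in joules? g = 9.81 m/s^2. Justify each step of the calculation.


PE = m * g * h
PE = 78.06 * 9.81 * 9.64
PE = 765.7686 * 9.64 = 7382.0093 J

7382.0093 J


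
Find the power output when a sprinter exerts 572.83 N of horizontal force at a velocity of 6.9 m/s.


P = F * v
P = 572.83 * 6.9
P = 3952.527 W

3952.527 W


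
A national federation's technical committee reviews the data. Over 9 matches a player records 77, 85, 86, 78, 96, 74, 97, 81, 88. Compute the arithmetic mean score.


Average = sum / n
Sum = 762
Average = 762 / 9 = 84.6667

84.6667


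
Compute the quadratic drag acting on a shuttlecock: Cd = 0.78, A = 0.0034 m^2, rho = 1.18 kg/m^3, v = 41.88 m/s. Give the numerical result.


Fd = 0.5 * Cd * rho * A * v^2
Fd = 0.5 * 0.78 * 1.18 * 0.0034 * 41.88^2
v^2 = 1753.9344
Fd = 0.5 * 0.78 * 1.18 * 0.0034 * 1753.9344 = 2.7443 N

2.7443 N


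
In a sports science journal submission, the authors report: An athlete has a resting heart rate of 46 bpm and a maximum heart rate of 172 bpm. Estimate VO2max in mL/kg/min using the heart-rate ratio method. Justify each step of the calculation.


VO2max = 15.3 * HRmax / HRrest
VO2max = 15.3 * 172 / 46
VO2max = 2631.6 / 46 = 57.2087 mL/kg/min

57.2087 mL/kg/min


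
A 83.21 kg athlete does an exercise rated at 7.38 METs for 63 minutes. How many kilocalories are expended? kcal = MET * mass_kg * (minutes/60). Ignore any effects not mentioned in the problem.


kcal = MET * mass * time_hr
Convert time: 63 min = 1.05 hr
kcal = 7.38 * 83.21 * 1.05
kcal = 644.7943 kcal

644.7943 kcal


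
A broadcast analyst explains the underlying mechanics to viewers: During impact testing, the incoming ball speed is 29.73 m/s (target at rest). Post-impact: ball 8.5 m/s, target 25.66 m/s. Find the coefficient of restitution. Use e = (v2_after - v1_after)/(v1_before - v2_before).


e = (v2_after - v1_after) / (v1_before - v2_before)
Numerator = 25.66 - 8.5 = 17.16
Denominator = 29.73 - 0 = 29.73
e = 17.16 / 29.73 = 0.5772

0.5772


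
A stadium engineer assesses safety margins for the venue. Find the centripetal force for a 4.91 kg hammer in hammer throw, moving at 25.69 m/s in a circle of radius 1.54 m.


Fc = m * v^2 / r
v^2 = 25.69^2 = 659.9761
Fc = 4.91 * 659.9761 / 1.54
Fc = 3240.4827 / 1.54 = 2104.2095 N

2104.2095 N


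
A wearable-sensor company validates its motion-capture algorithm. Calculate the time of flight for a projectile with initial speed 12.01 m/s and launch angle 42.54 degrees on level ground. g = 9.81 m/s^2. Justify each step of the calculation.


T = 2*v*sin(theta)/g
sin(theta) = sin(42.54 deg) = 0.6761
T = 2*12.01*0.6761 / 9.81
T = 16.24 / 9.81 = 1.6555 s

1.6555 s


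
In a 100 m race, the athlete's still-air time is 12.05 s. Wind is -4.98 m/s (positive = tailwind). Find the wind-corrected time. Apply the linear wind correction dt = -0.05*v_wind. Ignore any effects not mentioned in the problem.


dt = -0.05 * v_wind = -0.05 * -4.98 = 0.249 s
t_corrected = t_still + dt = 12.05 + (0.249)
t_corrected = 12.299 s

12.299 s


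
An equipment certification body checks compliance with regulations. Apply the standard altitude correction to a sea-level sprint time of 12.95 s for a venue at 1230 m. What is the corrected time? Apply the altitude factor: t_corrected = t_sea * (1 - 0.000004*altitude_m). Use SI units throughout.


Correction factor = 1 - 0.000004 * 1230 = 0.99508
t_corrected = t_sea * factor = 12.95 * 0.99508
t_corrected = 12.8863 s

12.8863 s


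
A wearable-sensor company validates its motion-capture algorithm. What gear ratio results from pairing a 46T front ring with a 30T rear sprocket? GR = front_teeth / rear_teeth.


GR = front_teeth / rear_teeth
GR = 46 / 30
GR = 1.5333

1.5333


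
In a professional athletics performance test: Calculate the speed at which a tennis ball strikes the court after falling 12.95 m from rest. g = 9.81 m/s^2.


v = sqrt(2 * g * h)
v = sqrt(2 * 9.81 * 12.95)
v = sqrt(254.079) = 15.9399 m/s

15.9399 m/s


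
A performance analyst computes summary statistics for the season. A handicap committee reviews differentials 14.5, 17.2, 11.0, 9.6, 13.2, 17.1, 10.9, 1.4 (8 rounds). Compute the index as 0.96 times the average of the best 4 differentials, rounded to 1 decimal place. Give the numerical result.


All differentials: 14.5, 17.2, 11.0, 9.6, 13.2, 17.1, 10.9, 1.4
Sorted: 1.4, 9.6, 10.9, 11.0, 13.2, 14.5, 17.1, 17.2
Best 4: 1.4, 9.6, 10.9, 11.0
Average of best = 32.9 / 4 = 8.225
Raw index = 8.225 * 0.96 = 7.896
Handicap index = round(7.896, 1) = 7.9

7.9


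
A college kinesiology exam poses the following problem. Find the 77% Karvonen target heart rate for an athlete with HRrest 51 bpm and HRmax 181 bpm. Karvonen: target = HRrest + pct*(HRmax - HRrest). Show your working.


Target = HRrest + pct*(HRmax - HRrest)
Heart rate reserve = HRmax - HRrest = 181 - 51 = 130 bpm
Fraction = 77% = 0.77
Target = 51 + 0.77 * 130
Target = 51 + 100.1 = 151.1 bpm

151.1 bpm


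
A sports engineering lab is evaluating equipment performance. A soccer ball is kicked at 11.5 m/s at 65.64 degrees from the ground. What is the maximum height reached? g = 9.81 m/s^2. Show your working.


H = (v*sin(theta))^2 / (2*g)
vy = v*sin(theta) = 11.5 * sin(65.64 deg) = 10.4762 m/s
H = vy^2 / (2*g) = 109.7503 / (2*9.81)
H = 109.7503 / 19.62 = 5.5938 m

5.5938 m


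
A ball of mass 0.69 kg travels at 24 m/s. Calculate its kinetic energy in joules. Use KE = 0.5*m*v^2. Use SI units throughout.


KE = 0.5 * m * v^2
KE = 0.5 * 0.69 * 24^2
KE = 0.5 * 0.69 * 576 = 198.72 J

198.72 J


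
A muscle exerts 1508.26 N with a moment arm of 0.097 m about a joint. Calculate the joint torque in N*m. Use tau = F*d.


tau = F * d
tau = 1508.26 * 0.097
tau = 146.3012 N*m

146.3012 N*m


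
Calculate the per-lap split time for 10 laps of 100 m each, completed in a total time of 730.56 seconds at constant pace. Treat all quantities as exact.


Split time = total_time / n_laps = 730.56 / 10
Split time = 73.056 s per lap

73.056 s


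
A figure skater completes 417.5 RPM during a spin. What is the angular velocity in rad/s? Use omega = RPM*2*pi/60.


omega = RPM * 2 * pi / 60
omega = 417.5 * 2 * 3.14159 / 60
omega = 2623.2299 / 60 = 43.7205 rad/s

43.7205 rad/s


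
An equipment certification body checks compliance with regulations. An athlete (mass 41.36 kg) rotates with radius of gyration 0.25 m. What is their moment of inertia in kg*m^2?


I = m * k^2
I = 41.36 * 0.25^2
I = 41.36 * 0.0625 = 2.585 kg*m^2

2.585 kg*m^2


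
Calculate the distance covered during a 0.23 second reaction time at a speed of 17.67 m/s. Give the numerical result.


d = v * t
d = 17.67 * 0.23
d = 4.0641 m

4.0641 m


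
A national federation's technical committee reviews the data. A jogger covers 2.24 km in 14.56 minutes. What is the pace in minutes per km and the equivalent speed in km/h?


Pace = time / distance = 14.56 min / 2.24 km = 6.5 min/km
Speed = distance / time_in_hours = 2.24 / 0.2427 hr
Speed = 9.2308 km/h

6.5 min/km, 9.2308 km/h


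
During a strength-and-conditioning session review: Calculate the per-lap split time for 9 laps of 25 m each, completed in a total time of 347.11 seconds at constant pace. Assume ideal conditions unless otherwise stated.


Split time = total_time / n_laps = 347.11 / 9
Split time = 38.5678 s per lap

38.5678 s


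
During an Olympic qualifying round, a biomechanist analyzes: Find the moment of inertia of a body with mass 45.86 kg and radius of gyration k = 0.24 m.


I = m * k^2
I = 45.86 * 0.24^2
I = 45.86 * 0.0576 = 2.6415 kg*m^2

2.6415 kg*m^2


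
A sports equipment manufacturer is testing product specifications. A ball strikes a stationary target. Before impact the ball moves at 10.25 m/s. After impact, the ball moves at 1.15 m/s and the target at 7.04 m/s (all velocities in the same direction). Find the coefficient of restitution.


e = (v2_after - v1_after) / (v1_before - v2_before)
Numerator = 7.04 - 1.15 = 5.89
Denominator = 10.25 - 0 = 10.25
e = 5.89 / 10.25 = 0.5746

0.5746


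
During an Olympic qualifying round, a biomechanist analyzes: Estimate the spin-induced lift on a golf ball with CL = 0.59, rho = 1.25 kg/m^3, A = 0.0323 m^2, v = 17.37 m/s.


FM = 0.5 * CL * rho * A * v^2
FM = 0.5 * 0.59 * 1.25 * 0.0323 * 17.37^2
v^2 = 301.7169
FM = 0.5 * 0.59 * 1.25 * 0.0323 * 301.7169 = 3.5936 N

3.5936 N


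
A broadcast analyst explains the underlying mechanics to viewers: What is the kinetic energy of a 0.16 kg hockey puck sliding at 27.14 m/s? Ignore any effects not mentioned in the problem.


KE = 0.5 * m * v^2
KE = 0.5 * 0.16 * 27.14^2
KE = 0.5 * 0.16 * 736.5796 = 58.9264 J

58.9264 J


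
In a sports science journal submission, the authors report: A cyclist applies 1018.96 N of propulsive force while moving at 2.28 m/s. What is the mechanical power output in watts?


P = F * v
P = 1018.96 * 2.28
P = 2323.2288 W

2323.2288 W


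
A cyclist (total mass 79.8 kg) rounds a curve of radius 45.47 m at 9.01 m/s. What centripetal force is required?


Fc = m * v^2 / r
v^2 = 9.01^2 = 81.1801
Fc = 79.8 * 81.1801 / 45.47
Fc = 6478.172 / 45.47 = 142.4713 N

142.4713 N


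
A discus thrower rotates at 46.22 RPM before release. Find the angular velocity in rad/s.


omega = RPM * 2 * pi / 60
omega = 46.22 * 2 * 3.14159 / 60
omega = 290.4088 / 60 = 4.8401 rad/s

4.8401 rad/s


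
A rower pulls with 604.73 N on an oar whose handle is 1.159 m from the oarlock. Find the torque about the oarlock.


tau = F * d
tau = 604.73 * 1.159
tau = 700.8821 N*m

700.8821 N*m


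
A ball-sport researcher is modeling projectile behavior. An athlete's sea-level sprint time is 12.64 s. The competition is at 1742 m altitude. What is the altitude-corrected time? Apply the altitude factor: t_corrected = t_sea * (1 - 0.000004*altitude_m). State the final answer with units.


Correction factor = 1 - 0.000004 * 1742 = 0.993032
t_corrected = t_sea * factor = 12.64 * 0.993032
t_corrected = 12.5519 s

12.5519 s


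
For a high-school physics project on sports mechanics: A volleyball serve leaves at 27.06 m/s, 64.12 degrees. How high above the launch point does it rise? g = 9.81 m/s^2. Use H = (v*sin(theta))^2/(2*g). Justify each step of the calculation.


H = (v*sin(theta))^2 / (2*g)
vy = v*sin(theta) = 27.06 * sin(64.12 deg) = 24.3462 m/s
H = vy^2 / (2*g) = 592.7354 / (2*9.81)
H = 592.7354 / 19.62 = 30.2108 m

30.2108 m


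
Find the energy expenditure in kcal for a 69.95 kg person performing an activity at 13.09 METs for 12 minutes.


kcal = MET * mass * time_hr
Convert time: 12 min = 0.2 hr
kcal = 13.09 * 69.95 * 0.2
kcal = 183.1291 kcal

183.1291 kcal


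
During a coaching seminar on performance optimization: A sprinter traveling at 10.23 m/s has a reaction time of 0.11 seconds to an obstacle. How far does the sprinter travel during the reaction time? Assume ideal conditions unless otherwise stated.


d = v * t
d = 10.23 * 0.11
d = 1.1253 m

1.1253 m


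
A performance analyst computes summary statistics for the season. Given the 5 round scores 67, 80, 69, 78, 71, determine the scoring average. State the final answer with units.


Average = sum / n
Sum = 365
Average = 365 / 5 = 73

73


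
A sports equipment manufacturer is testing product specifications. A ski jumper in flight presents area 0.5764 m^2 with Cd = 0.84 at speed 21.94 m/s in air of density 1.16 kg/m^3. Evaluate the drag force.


Fd = 0.5 * Cd * rho * A * v^2
Fd = 0.5 * 0.84 * 1.16 * 0.5764 * 21.94^2
v^2 = 481.3636
Fd = 0.5 * 0.84 * 1.16 * 0.5764 * 481.3636 = 135.1775 N

135.1775 N


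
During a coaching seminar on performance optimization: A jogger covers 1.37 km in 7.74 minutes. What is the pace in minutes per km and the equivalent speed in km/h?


Pace = time / distance = 7.74 min / 1.37 km = 5.6496 min/km
Speed = distance / time_in_hours = 1.37 / 0.129 hr
Speed = 10.6202 km/h

5.6496 min/km, 10.6202 km/h


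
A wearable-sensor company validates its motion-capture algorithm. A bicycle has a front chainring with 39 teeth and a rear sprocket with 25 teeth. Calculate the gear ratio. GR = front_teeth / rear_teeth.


GR = front_teeth / rear_teeth
GR = 39 / 25
GR = 1.56

1.56


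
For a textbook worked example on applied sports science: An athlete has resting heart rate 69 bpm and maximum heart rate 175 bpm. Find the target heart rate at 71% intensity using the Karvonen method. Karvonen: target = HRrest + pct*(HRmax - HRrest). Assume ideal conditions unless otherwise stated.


Target = HRrest + pct*(HRmax - HRrest)
Heart rate reserve = HRmax - HRrest = 175 - 69 = 106 bpm
Fraction = 71% = 0.71
Target = 69 + 0.71 * 106
Target = 69 + 75.26 = 144.26 bpm

144.26 bpm


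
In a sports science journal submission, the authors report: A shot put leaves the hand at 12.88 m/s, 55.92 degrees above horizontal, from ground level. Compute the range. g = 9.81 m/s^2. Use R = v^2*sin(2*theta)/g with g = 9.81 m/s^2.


R = v^2 * sin(2*theta) / g
Convert angle to radians: theta = 55.92 deg = 0.976 rad
sin(2*theta) = sin(1.952) = 0.9282
R = 12.88^2 * 0.9282 / 9.81
R = 165.8944 * 0.9282 / 9.81 = 15.697 m

15.697 m


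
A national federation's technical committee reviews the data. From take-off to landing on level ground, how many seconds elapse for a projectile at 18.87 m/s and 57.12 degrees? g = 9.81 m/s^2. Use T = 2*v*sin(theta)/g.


T = 2*v*sin(theta)/g
sin(theta) = sin(57.12 deg) = 0.8398
T = 2*18.87*0.8398 / 9.81
T = 31.6944 / 9.81 = 3.2308 s

3.2308 s


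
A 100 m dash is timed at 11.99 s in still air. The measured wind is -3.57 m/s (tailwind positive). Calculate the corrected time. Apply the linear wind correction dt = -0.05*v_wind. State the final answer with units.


dt = -0.05 * v_wind = -0.05 * -3.57 = 0.1785 s
t_corrected = t_still + dt = 11.99 + (0.1785)
t_corrected = 12.1685 s

12.1685 s


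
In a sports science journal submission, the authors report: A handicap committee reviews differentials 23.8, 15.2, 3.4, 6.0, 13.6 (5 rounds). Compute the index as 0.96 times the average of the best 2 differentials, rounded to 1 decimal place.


All differentials: 23.8, 15.2, 3.4, 6.0, 13.6
Sorted: 3.4, 6.0, 13.6, 15.2, 23.8
Best 2: 3.4, 6.0
Average of best = 9.4 / 2 = 4.7
Raw index = 4.7 * 0.96 = 4.512
Handicap index = round(4.512, 1) = 4.5

4.5


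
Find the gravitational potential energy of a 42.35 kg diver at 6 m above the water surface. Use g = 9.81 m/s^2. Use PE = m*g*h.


PE = m * g * h
PE = 42.35 * 9.81 * 6
PE = 415.4535 * 6 = 2492.721 J

2492.721 J


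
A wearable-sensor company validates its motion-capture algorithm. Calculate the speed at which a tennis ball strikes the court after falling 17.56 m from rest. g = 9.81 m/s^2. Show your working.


v = sqrt(2 * g * h)
v = sqrt(2 * 9.81 * 17.56)
v = sqrt(344.5272) = 18.5614 m/s

18.5614 m/s


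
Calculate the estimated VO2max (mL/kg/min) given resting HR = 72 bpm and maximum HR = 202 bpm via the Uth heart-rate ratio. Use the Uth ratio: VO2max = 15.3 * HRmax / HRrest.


VO2max = 15.3 * HRmax / HRrest
VO2max = 15.3 * 202 / 72
VO2max = 3090.6 / 72 = 42.925 mL/kg/min

42.925 mL/kg/min


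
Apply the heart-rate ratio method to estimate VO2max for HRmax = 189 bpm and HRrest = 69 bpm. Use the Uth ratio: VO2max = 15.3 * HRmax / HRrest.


VO2max = 15.3 * HRmax / HRrest
VO2max = 15.3 * 189 / 69
VO2max = 2891.7 / 69 = 41.9087 mL/kg/min

41.9087 mL/kg/min


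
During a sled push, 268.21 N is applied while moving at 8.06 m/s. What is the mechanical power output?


P = F * v
P = 268.21 * 8.06
P = 2161.7726 W

2161.7726 W


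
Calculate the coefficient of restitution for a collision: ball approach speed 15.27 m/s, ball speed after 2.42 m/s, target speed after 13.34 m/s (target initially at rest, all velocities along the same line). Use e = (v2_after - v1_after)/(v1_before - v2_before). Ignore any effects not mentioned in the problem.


e = (v2_after - v1_after) / (v1_before - v2_before)
Numerator = 13.34 - 2.42 = 10.92
Denominator = 15.27 - 0 = 15.27
e = 10.92 / 15.27 = 0.7151

0.7151


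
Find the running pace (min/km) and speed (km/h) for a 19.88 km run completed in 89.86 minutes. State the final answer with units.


Pace = time / distance = 89.86 min / 19.88 km = 4.5201 min/km
Speed = distance / time_in_hours = 19.88 / 1.4977 hr
Speed = 13.274 km/h

4.5201 min/km, 13.274 km/h


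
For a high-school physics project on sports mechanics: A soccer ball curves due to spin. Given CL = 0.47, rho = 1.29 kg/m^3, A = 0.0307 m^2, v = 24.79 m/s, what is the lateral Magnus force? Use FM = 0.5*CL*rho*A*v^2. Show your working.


FM = 0.5 * CL * rho * A * v^2
FM = 0.5 * 0.47 * 1.29 * 0.0307 * 24.79^2
v^2 = 614.5441
FM = 0.5 * 0.47 * 1.29 * 0.0307 * 614.5441 = 5.7194 N

5.7194 N


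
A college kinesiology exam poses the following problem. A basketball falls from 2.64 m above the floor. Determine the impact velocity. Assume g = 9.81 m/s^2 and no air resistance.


v = sqrt(2 * g * h)
v = sqrt(2 * 9.81 * 2.64)
v = sqrt(51.7968) = 7.197 m/s

7.197 m/s


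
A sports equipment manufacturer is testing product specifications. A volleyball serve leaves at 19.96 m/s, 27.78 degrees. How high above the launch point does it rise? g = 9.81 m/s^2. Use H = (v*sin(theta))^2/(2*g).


H = (v*sin(theta))^2 / (2*g)
vy = v*sin(theta) = 19.96 * sin(27.78 deg) = 9.3029 m/s
H = vy^2 / (2*g) = 86.5442 / (2*9.81)
H = 86.5442 / 19.62 = 4.411 m

4.411 m


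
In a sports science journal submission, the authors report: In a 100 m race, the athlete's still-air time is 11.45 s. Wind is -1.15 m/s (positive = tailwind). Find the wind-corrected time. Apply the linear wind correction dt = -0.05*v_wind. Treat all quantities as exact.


dt = -0.05 * v_wind = -0.05 * -1.15 = 0.0575 s
t_corrected = t_still + dt = 11.45 + (0.0575)
t_corrected = 11.5075 s

11.5075 s


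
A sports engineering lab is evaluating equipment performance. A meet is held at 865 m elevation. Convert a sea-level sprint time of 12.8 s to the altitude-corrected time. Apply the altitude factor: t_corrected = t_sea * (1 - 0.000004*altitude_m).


Correction factor = 1 - 0.000004 * 865 = 0.99654
t_corrected = t_sea * factor = 12.8 * 0.99654
t_corrected = 12.7557 s

12.7557 s


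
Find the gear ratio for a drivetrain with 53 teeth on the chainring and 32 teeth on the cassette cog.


GR = front_teeth / rear_teeth
GR = 53 / 32
GR = 1.6562

1.6562


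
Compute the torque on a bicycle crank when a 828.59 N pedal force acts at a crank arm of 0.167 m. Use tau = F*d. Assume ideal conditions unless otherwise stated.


tau = F * d
tau = 828.59 * 0.167
tau = 138.3745 N*m

138.3745 N*m


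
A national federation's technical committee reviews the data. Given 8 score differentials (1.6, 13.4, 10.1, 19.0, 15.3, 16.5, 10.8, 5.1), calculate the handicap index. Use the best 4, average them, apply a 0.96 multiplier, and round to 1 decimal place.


All differentials: 1.6, 13.4, 10.1, 19.0, 15.3, 16.5, 10.8, 5.1
Sorted: 1.6, 5.1, 10.1, 10.8, 13.4, 15.3, 16.5, 19.0
Best 4: 1.6, 5.1, 10.1, 10.8
Average of best = 27.6 / 4 = 6.9
Raw index = 6.9 * 0.96 = 6.624
Handicap index = round(6.624, 1) = 6.6

6.6


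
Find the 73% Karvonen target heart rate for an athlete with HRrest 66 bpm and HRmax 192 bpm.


Target = HRrest + pct*(HRmax - HRrest)
Heart rate reserve = HRmax - HRrest = 192 - 66 = 126 bpm
Fraction = 73% = 0.73
Target = 66 + 0.73 * 126
Target = 66 + 91.98 = 157.98 bpm

157.98 bpm


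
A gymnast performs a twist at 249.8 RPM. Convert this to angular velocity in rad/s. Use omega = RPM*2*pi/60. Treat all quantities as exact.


omega = RPM * 2 * pi / 60
omega = 249.8 * 2 * 3.14159 / 60
omega = 1569.5397 / 60 = 26.159 rad/s

26.159 rad/s


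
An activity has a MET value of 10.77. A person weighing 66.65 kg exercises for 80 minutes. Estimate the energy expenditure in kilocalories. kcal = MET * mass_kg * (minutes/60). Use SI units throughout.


kcal = MET * mass * time_hr
Convert time: 80 min = 1.3333 hr
kcal = 10.77 * 66.65 * 1.3333
kcal = 957.094 kcal

957.094 kcal


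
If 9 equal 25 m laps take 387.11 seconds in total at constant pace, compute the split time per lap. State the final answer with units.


Split time = total_time / n_laps = 387.11 / 9
Split time = 43.0122 s per lap

43.0122 s


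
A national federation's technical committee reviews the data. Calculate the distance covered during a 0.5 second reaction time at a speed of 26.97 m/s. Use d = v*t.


d = v * t
d = 26.97 * 0.5
d = 13.485 m

13.485 m


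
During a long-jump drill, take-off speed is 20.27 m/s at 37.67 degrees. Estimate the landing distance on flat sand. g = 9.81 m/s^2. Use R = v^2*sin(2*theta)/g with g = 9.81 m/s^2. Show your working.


R = v^2 * sin(2*theta) / g
Convert angle to radians: theta = 37.67 deg = 0.6575 rad
sin(2*theta) = sin(1.3149) = 0.9674
R = 20.27^2 * 0.9674 / 9.81
R = 410.8729 * 0.9674 / 9.81 = 40.5196 m

40.5196 m


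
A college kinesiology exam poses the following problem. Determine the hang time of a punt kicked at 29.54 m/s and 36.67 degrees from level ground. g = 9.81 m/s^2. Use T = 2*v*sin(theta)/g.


T = 2*v*sin(theta)/g
sin(theta) = sin(36.67 deg) = 0.5972
T = 2*29.54*0.5972 / 9.81
T = 35.2829 / 9.81 = 3.5966 s

3.5966 s


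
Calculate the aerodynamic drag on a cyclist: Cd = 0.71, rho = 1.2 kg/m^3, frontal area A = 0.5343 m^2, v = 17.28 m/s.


Fd = 0.5 * Cd * rho * A * v^2
Fd = 0.5 * 0.71 * 1.2 * 0.5343 * 17.28^2
v^2 = 298.5984
Fd = 0.5 * 0.71 * 1.2 * 0.5343 * 298.5984 = 67.9645 N

67.9645 N


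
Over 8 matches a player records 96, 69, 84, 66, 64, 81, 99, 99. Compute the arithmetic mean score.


Average = sum / n
Sum = 658
Average = 658 / 8 = 82.25

82.25


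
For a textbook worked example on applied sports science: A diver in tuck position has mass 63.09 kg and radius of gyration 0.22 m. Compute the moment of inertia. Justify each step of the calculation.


I = m * k^2
I = 63.09 * 0.22^2
I = 63.09 * 0.0484 = 3.0536 kg*m^2

3.0536 kg*m^2


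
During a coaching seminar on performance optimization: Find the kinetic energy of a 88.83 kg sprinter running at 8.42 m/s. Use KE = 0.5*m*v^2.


KE = 0.5 * m * v^2
KE = 0.5 * 88.83 * 8.42^2
KE = 0.5 * 88.83 * 70.8964 = 3148.8636 J

3148.8636 J


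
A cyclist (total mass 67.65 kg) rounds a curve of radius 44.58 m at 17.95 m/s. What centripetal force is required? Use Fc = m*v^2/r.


Fc = m * v^2 / r
v^2 = 17.95^2 = 322.2025
Fc = 67.65 * 322.2025 / 44.58
Fc = 21796.9991 / 44.58 = 488.9412 N

488.9412 N


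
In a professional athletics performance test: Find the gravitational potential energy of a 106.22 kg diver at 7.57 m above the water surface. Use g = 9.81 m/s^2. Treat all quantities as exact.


PE = m * g * h
PE = 106.22 * 9.81 * 7.57
PE = 1042.0182 * 7.57 = 7888.0778 J

7888.0778 J


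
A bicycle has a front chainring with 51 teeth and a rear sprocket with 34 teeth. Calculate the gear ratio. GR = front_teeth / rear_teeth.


GR = front_teeth / rear_teeth
GR = 51 / 34
GR = 1.5

1.5


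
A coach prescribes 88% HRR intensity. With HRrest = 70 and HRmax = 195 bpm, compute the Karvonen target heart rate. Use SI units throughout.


Target = HRrest + pct*(HRmax - HRrest)
Heart rate reserve = HRmax - HRrest = 195 - 70 = 125 bpm
Fraction = 88% = 0.88
Target = 70 + 0.88 * 125
Target = 70 + 110 = 180 bpm

180 bpm


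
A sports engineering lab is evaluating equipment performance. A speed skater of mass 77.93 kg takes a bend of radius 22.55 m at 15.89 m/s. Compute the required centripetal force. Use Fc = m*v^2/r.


Fc = m * v^2 / r
v^2 = 15.89^2 = 252.4921
Fc = 77.93 * 252.4921 / 22.55
Fc = 19676.7094 / 22.55 = 872.5813 N

872.5813 N


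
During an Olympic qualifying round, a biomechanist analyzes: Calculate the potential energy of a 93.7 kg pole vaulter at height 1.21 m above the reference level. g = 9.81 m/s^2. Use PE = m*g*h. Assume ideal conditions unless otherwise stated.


PE = m * g * h
PE = 93.7 * 9.81 * 1.21
PE = 919.197 * 1.21 = 1112.2284 J

1112.2284 J


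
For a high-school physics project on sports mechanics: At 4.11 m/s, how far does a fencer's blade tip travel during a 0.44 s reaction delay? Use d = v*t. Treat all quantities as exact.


d = v * t
d = 4.11 * 0.44
d = 1.8084 m

1.8084 m


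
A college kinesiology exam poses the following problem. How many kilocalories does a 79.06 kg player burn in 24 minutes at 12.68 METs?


kcal = MET * mass * time_hr
Convert time: 24 min = 0.4 hr
kcal = 12.68 * 79.06 * 0.4
kcal = 400.9923 kcal

400.9923 kcal


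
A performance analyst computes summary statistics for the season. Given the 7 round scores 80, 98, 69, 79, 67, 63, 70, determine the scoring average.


Average = sum / n
Sum = 526
Average = 526 / 7 = 75.1429

75.1429


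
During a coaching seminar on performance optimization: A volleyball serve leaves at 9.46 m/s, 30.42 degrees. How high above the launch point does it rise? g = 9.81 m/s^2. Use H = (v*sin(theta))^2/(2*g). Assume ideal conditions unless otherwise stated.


H = (v*sin(theta))^2 / (2*g)
vy = v*sin(theta) = 9.46 * sin(30.42 deg) = 4.7899 m/s
H = vy^2 / (2*g) = 22.9434 / (2*9.81)
H = 22.9434 / 19.62 = 1.1694 m

1.1694 m


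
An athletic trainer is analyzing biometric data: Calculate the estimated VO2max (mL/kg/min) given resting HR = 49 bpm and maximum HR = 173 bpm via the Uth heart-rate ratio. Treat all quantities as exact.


VO2max = 15.3 * HRmax / HRrest
VO2max = 15.3 * 173 / 49
VO2max = 2646.9 / 49 = 54.0184 mL/kg/min

54.0184 mL/kg/min


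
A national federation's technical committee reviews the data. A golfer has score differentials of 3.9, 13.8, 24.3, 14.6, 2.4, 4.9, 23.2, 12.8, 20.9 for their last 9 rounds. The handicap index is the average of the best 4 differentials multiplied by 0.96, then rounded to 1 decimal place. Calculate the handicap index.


All differentials: 3.9, 13.8, 24.3, 14.6, 2.4, 4.9, 23.2, 12.8, 20.9
Sorted: 2.4, 3.9, 4.9, 12.8, 13.8, 14.6, 20.9, 23.2, 24.3
Best 4: 2.4, 3.9, 4.9, 12.8
Average of best = 24 / 4 = 6
Raw index = 6 * 0.96 = 5.76
Handicap index = round(5.76, 1) = 5.8

5.8


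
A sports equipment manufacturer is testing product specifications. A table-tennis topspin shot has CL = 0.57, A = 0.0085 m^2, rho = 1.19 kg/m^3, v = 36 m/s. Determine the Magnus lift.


FM = 0.5 * CL * rho * A * v^2
FM = 0.5 * 0.57 * 1.19 * 0.0085 * 36^2
v^2 = 1296
FM = 0.5 * 0.57 * 1.19 * 0.0085 * 1296 = 3.7361 N

3.7361 N


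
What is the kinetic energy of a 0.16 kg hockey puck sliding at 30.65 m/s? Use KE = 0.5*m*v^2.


KE = 0.5 * m * v^2
KE = 0.5 * 0.16 * 30.65^2
KE = 0.5 * 0.16 * 939.4225 = 75.1538 J

75.1538 J


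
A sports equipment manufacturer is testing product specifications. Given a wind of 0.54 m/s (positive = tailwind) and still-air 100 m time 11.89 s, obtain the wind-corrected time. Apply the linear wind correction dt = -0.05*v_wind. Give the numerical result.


dt = -0.05 * v_wind = -0.05 * 0.54 = -0.027 s
t_corrected = t_still + dt = 11.89 + (-0.027)
t_corrected = 11.863 s

11.863 s


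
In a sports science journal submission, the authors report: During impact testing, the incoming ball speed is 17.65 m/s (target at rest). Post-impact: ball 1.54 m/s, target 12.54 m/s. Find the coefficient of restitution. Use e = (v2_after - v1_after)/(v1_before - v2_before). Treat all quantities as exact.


e = (v2_after - v1_after) / (v1_before - v2_before)
Numerator = 12.54 - 1.54 = 11
Denominator = 17.65 - 0 = 17.65
e = 11 / 17.65 = 0.6232

0.6232


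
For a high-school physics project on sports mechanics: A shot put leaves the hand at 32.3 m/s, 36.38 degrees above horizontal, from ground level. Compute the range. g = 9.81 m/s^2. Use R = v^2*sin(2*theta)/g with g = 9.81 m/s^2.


R = v^2 * sin(2*theta) / g
Convert angle to radians: theta = 36.38 deg = 0.635 rad
sin(2*theta) = sin(1.2699) = 0.9551
R = 32.3^2 * 0.9551 / 9.81
R = 1043.29 * 0.9551 / 9.81 = 101.5715 m

101.5715 m


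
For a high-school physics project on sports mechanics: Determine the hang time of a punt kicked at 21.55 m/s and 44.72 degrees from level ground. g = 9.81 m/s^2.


T = 2*v*sin(theta)/g
sin(theta) = sin(44.72 deg) = 0.7036
T = 2*21.55*0.7036 / 9.81
T = 30.327 / 9.81 = 3.0914 s

3.0914 s


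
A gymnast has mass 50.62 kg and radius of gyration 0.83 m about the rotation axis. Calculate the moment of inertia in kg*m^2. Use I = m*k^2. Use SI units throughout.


I = m * k^2
I = 50.62 * 0.83^2
I = 50.62 * 0.6889 = 34.8721 kg*m^2

34.8721 kg*m^2
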